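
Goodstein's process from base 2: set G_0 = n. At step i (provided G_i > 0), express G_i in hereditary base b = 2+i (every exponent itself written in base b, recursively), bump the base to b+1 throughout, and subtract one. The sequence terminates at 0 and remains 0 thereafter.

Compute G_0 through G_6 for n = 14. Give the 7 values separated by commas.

[0] 14 ≡ 2^(2 + 1) + 2^2 + 2 (base 2). Lift 3: 111. −1: 110.
[1] 110 ≡ 3^(3 + 1) + 3^3 + 2 (base 3). Lift 4: 1282. −1: 1281.
[2] 1281 ≡ 4^(4 + 1) + 4^4 + 1 (base 4). Lift 5: 18751. −1: 18750.
[3] 18750 ≡ 5^(5 + 1) + 5^5 (base 5). Lift 6: 326592. −1: 326591.
[4] 326591 ≡ 6^(6 + 1) + 5·6^5 + 5·6^4 + 5·6^3 + 5·6^2 + 5·6 + 5 (base 6). Lift 7: 5862841. −1: 5862840.
[5] 5862840 ≡ 7^(7 + 1) + 5·7^5 + 5·7^4 + 5·7^3 + 5·7^2 + 5·7 + 4 (base 7). Lift 8: 134404972. −1: 134404971.

14, 110, 1281, 18750, 326591, 5862840, 134404971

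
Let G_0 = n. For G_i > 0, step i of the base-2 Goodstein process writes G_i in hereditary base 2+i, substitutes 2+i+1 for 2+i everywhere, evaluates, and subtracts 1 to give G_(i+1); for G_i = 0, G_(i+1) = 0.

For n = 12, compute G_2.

1065

(0) 12|_2 = 2^(2 + 1) + 2^2 ↦ 3^(3 + 1) + 3^3|_3 = 108 ⇒ 107
(1) 107|_3 = 3^(3 + 1) + 2·3^2 + 2·3 + 2 ↦ 4^(4 + 1) + 2·4^2 + 2·4 + 2|_4 = 1066 ⇒ 1065
(2) 1065|_4 = 4^(4 + 1) + 2·4^2 + 2·4 + 1 ↦ 5^(5 + 1) + 2·5^2 + 2·5 + 1|_5 = 15686 ⇒ 15685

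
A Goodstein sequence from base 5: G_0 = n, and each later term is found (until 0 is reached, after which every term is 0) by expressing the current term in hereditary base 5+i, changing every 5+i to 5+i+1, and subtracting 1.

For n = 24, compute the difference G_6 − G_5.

2

(0) 24|_5 = 4·5 + 4 ↦ 4·6 + 4|_6 = 28 ⇒ 27
(1) 27|_6 = 4·6 + 3 ↦ 4·7 + 3|_7 = 31 ⇒ 30
(2) 30|_7 = 4·7 + 2 ↦ 4·8 + 2|_8 = 34 ⇒ 33
(3) 33|_8 = 4·8 + 1 ↦ 4·9 + 1|_9 = 37 ⇒ 36
(4) 36|_9 = 4·9 ↦ 4·10|_10 = 40 ⇒ 39
(5) 39|_10 = 3·10 + 9 ↦ 3·11 + 9|_11 = 42 ⇒ 41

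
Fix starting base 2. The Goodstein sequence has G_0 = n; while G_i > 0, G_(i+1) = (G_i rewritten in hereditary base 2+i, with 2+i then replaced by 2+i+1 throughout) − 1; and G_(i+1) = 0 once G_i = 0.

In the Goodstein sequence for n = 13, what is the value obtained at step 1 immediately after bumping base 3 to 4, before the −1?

base 2: 13 = 2^(2 + 1) + 2^2 + 1; at 3: 3^(3 + 1) + 3^3 + 1 = 109; next = 108
base 3: 108 = 3^(3 + 1) + 3^3; at 4: 4^(4 + 1) + 4^4 = 1280; next = 1279

1280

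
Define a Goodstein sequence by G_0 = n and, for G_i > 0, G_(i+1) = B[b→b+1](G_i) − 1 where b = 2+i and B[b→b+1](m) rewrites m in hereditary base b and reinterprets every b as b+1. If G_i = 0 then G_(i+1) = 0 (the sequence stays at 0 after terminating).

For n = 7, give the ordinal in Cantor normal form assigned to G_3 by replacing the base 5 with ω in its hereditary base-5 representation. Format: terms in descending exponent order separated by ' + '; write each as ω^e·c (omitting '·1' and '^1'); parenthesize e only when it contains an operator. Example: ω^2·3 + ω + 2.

G_0 = 7. HB_2(7) = 2^2 + 2 + 1. Bump = 31. G_1 = 30.
G_1 = 30. HB_3(30) = 3^3 + 3. Bump = 260. G_2 = 259.
G_2 = 259. HB_4(259) = 4^4 + 3. Bump = 3128. G_3 = 3127.
G_3 = 3127. HB_5(3127) = 5^5 + 2. Bump = 46658. G_4 = 46657.

ω^ω + 2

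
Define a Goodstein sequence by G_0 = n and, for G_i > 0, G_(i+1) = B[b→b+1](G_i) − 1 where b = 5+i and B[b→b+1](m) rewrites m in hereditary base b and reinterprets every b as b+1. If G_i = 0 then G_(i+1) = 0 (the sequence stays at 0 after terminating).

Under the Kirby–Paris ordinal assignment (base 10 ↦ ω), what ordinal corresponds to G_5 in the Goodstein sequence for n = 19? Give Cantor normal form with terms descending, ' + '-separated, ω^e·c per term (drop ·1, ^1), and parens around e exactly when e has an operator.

G_0=19  [base 5] 3·5 + 4  →[5↦6]→  3·6 + 4 = 22  −1 ⇒ G_1=21
G_1=21  [base 6] 3·6 + 3  →[6↦7]→  3·7 + 3 = 24  −1 ⇒ G_2=23
G_2=23  [base 7] 3·7 + 2  →[7↦8]→  3·8 + 2 = 26  −1 ⇒ G_3=25
G_3=25  [base 8] 3·8 + 1  →[8↦9]→  3·9 + 1 = 28  −1 ⇒ G_4=27
G_4=27  [base 9] 3·9  →[9↦10]→  3·10 = 30  −1 ⇒ G_5=29
G_5=29  [base 10] 2·10 + 9  →[10↦11]→  2·11 + 9 = 31  −1 ⇒ G_6=30

ω·2 + 9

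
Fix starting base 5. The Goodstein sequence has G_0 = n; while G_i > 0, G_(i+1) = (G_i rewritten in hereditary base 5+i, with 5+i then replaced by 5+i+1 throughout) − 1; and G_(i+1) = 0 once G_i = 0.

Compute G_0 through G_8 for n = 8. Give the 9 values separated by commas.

8, 8, 8, 8, 8, 7, 6, 5, 4

[0] 8 ≡ 5 + 3 (base 5). Lift 6: 9. −1: 8.
[1] 8 ≡ 6 + 2 (base 6). Lift 7: 9. −1: 8.
[2] 8 ≡ 7 + 1 (base 7). Lift 8: 9. −1: 8.
[3] 8 ≡ 8 (base 8). Lift 9: 9. −1: 8.
[4] 8 ≡ 8 (base 9). Lift 10: 8. −1: 7.
[5] 7 ≡ 7 (base 10). Lift 11: 7. −1: 6.
[6] 6 ≡ 6 (base 11). Lift 12: 6. −1: 5.
[7] 5 ≡ 5 (base 12). Lift 13: 5. −1: 4.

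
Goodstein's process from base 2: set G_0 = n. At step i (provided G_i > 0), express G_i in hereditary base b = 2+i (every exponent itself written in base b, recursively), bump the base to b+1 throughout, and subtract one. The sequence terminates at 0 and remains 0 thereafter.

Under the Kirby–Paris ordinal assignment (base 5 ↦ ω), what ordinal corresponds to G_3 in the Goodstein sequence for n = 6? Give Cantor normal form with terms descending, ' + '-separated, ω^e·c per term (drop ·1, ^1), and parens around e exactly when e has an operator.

G_0 = 6. HB_2(6) = 2^2 + 2. Bump = 30. G_1 = 29.
G_1 = 29. HB_3(29) = 3^3 + 2. Bump = 258. G_2 = 257.
G_2 = 257. HB_4(257) = 4^4 + 1. Bump = 3126. G_3 = 3125.
G_3 = 3125. HB_5(3125) = 5^5. Bump = 46656. G_4 = 46655.

ω^ω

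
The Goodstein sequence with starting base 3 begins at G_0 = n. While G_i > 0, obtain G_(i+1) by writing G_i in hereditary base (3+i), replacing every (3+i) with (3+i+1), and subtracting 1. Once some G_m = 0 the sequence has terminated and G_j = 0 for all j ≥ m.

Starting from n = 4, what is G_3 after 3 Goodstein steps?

3

base 3: 4 = 3 + 1; at 4: 4 + 1 = 5; next = 4
base 4: 4 = 4; at 5: 5 = 5; next = 4
base 5: 4 = 4; at 6: 4 = 4; next = 3
base 6: 3 = 3; at 7: 3 = 3; next = 2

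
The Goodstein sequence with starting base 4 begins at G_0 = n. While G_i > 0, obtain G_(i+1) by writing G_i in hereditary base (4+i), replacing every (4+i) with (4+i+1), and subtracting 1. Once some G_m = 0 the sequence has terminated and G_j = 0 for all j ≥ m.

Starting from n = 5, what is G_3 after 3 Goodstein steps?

4

step 0: 5 = 4 + 1; sub 5 for 4: 5 + 1; = 6; G_1 = 6−1 = 5
step 1: 5 = 5; sub 6 for 5: 6; = 6; G_2 = 6−1 = 5
step 2: 5 = 5; sub 7 for 6: 5; = 5; G_3 = 5−1 = 4
step 3: 4 = 4; sub 8 for 7: 4; = 4; G_4 = 4−1 = 3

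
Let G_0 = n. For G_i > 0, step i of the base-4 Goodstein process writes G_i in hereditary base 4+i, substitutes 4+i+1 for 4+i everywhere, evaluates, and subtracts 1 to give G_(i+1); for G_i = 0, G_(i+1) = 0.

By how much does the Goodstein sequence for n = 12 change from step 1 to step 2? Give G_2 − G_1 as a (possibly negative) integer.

1

(0) 12|_4 = 3·4 ↦ 3·5|_5 = 15 ⇒ 14
(1) 14|_5 = 2·5 + 4 ↦ 2·6 + 4|_6 = 16 ⇒ 15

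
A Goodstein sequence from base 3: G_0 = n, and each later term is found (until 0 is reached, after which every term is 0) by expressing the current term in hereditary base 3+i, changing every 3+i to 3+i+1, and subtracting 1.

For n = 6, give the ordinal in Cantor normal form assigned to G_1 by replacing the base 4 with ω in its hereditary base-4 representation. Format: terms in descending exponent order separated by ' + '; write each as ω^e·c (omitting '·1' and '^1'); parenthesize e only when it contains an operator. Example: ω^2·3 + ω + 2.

G_0=6  [base 3] 2·3  →[3↦4]→  2·4 = 8  −1 ⇒ G_1=7
G_1=7  [base 4] 4 + 3  →[4↦5]→  5 + 3 = 8  −1 ⇒ G_2=7

ω + 3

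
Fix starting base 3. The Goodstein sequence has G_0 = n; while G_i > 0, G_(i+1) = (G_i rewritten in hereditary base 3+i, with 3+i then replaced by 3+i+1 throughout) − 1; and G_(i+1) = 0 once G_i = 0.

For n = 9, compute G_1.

15

base 3: 9 = 3^2; at 4: 4^2 = 16; next = 15
base 4: 15 = 3·4 + 3; at 5: 3·5 + 3 = 18; next = 17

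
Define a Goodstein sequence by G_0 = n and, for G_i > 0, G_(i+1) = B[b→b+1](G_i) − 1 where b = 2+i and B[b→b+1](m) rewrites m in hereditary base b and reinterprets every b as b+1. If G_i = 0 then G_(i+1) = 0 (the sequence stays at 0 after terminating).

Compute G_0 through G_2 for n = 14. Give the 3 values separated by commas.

base 2: 14 = 2^(2 + 1) + 2^2 + 2; at 3: 3^(3 + 1) + 3^3 + 3 = 111; next = 110
base 3: 110 = 3^(3 + 1) + 3^3 + 2; at 4: 4^(4 + 1) + 4^4 + 2 = 1282; next = 1281

14, 110, 1281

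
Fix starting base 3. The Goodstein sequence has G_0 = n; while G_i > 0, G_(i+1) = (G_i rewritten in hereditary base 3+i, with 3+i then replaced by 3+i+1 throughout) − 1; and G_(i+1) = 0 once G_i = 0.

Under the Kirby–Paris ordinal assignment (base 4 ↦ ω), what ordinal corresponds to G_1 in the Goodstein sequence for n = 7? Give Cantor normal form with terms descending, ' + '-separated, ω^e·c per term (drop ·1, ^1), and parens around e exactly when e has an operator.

step 0: 7 = 2·3 + 1; sub 4 for 3: 2·4 + 1; = 9; G_1 = 9−1 = 8
step 1: 8 = 2·4; sub 5 for 4: 2·5; = 10; G_2 = 10−1 = 9

ω·2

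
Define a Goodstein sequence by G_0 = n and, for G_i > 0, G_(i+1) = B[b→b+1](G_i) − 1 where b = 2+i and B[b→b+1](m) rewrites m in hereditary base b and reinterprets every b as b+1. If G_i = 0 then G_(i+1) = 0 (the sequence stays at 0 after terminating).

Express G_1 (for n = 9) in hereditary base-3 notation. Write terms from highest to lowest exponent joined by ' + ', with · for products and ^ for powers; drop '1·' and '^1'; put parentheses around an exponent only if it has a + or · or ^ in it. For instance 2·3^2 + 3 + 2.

3^(3 + 1)

G_0 = 9. HB_2(9) = 2^(2 + 1) + 1. Bump = 82. G_1 = 81.
G_1 = 81. HB_3(81) = 3^(3 + 1). Bump = 1024. G_2 = 1023.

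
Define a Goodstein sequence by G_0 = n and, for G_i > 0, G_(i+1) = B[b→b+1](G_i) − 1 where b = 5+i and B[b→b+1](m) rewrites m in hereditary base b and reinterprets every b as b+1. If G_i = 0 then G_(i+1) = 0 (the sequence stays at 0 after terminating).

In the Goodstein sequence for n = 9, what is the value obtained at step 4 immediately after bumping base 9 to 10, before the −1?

base 5: 9 = 5 + 4; at 6: 6 + 4 = 10; next = 9
base 6: 9 = 6 + 3; at 7: 7 + 3 = 10; next = 9
base 7: 9 = 7 + 2; at 8: 8 + 2 = 10; next = 9
base 8: 9 = 8 + 1; at 9: 9 + 1 = 10; next = 9
base 9: 9 = 9; at 10: 10 = 10; next = 9

10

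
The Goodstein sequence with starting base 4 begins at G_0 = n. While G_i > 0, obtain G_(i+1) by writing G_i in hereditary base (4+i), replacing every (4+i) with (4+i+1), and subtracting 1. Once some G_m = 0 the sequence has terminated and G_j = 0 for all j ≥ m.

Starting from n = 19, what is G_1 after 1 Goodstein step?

i=0: 19 = 4^2 + 3 (b=4); 4→5: 5^2 + 3 = 28; 28−1 = 27
i=1: 27 = 5^2 + 2 (b=5); 5→6: 6^2 + 2 = 38; 38−1 = 37

27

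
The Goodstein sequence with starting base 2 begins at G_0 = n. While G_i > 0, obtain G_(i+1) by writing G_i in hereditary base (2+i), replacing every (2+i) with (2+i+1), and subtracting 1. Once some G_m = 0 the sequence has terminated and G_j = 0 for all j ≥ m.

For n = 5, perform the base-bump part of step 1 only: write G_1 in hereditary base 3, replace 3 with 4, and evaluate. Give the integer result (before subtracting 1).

i=0: 5 = 2^2 + 1 (b=2); 2→3: 3^3 + 1 = 28; 28−1 = 27
i=1: 27 = 3^3 (b=3); 3→4: 4^4 = 256; 256−1 = 255

256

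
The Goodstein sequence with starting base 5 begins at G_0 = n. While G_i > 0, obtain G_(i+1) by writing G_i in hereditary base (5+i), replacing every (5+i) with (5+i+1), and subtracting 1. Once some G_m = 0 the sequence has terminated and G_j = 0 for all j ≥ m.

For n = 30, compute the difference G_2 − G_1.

12

30 —HB5→ 5^2 + 5 —bump→ 6^2 + 6 = 42 —(−1)→ 41
41 —HB6→ 6^2 + 5 —bump→ 7^2 + 5 = 54 —(−1)→ 53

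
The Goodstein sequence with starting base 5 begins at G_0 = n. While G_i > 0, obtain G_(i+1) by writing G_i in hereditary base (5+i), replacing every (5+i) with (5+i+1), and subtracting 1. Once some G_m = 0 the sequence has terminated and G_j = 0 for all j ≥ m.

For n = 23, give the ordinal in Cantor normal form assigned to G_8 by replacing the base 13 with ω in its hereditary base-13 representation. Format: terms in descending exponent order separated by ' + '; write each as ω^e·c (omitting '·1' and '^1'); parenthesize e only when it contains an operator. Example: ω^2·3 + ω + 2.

ω·3 + 4

G_0=23  [base 5] 4·5 + 3  →[5↦6]→  4·6 + 3 = 27  −1 ⇒ G_1=26
G_1=26  [base 6] 4·6 + 2  →[6↦7]→  4·7 + 2 = 30  −1 ⇒ G_2=29
G_2=29  [base 7] 4·7 + 1  →[7↦8]→  4·8 + 1 = 33  −1 ⇒ G_3=32
G_3=32  [base 8] 4·8  →[8↦9]→  4·9 = 36  −1 ⇒ G_4=35
G_4=35  [base 9] 3·9 + 8  →[9↦10]→  3·10 + 8 = 38  −1 ⇒ G_5=37
G_5=37  [base 10] 3·10 + 7  →[10↦11]→  3·11 + 7 = 40  −1 ⇒ G_6=39
G_6=39  [base 11] 3·11 + 6  →[11↦12]→  3·12 + 6 = 42  −1 ⇒ G_7=41
G_7=41  [base 12] 3·12 + 5  →[12↦13]→  3·13 + 5 = 44  −1 ⇒ G_8=43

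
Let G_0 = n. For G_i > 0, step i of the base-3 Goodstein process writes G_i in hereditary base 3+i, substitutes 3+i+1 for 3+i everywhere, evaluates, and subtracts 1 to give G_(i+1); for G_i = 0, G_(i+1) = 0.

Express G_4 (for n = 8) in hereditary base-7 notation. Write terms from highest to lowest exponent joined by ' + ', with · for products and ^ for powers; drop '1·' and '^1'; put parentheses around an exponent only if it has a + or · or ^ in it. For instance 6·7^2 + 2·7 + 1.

7 + 4

G_0=8  [base 3] 2·3 + 2  →[3↦4]→  2·4 + 2 = 10  −1 ⇒ G_1=9
G_1=9  [base 4] 2·4 + 1  →[4↦5]→  2·5 + 1 = 11  −1 ⇒ G_2=10
G_2=10  [base 5] 2·5  →[5↦6]→  2·6 = 12  −1 ⇒ G_3=11
G_3=11  [base 6] 6 + 5  →[6↦7]→  7 + 5 = 12  −1 ⇒ G_4=11
G_4=11  [base 7] 7 + 4  →[7↦8]→  8 + 4 = 12  −1 ⇒ G_5=11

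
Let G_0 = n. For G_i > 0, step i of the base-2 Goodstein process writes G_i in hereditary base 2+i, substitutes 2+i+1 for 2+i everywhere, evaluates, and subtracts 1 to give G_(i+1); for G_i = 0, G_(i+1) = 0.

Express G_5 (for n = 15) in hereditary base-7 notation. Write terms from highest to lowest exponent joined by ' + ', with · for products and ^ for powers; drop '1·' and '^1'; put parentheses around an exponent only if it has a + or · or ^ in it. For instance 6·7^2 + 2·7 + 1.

7^(7 + 1) + 7^7

base 2: 15 = 2^(2 + 1) + 2^2 + 2 + 1; at 3: 3^(3 + 1) + 3^3 + 3 + 1 = 112; next = 111
base 3: 111 = 3^(3 + 1) + 3^3 + 3; at 4: 4^(4 + 1) + 4^4 + 4 = 1284; next = 1283
base 4: 1283 = 4^(4 + 1) + 4^4 + 3; at 5: 5^(5 + 1) + 5^5 + 3 = 18753; next = 18752
base 5: 18752 = 5^(5 + 1) + 5^5 + 2; at 6: 6^(6 + 1) + 6^6 + 2 = 326594; next = 326593
base 6: 326593 = 6^(6 + 1) + 6^6 + 1; at 7: 7^(7 + 1) + 7^7 + 1 = 6588345; next = 6588344
base 7: 6588344 = 7^(7 + 1) + 7^7; at 8: 8^(8 + 1) + 8^8 = 150994944; next = 150994943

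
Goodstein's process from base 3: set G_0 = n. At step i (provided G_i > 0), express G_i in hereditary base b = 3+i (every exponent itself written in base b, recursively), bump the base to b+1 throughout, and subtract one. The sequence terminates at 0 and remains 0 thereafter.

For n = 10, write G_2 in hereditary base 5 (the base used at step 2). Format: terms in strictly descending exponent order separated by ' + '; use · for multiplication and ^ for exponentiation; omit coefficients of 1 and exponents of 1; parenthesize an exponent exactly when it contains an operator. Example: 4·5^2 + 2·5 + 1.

4·5 + 4

10 —HB3→ 3^2 + 1 —bump→ 4^2 + 1 = 17 —(−1)→ 16
16 —HB4→ 4^2 —bump→ 5^2 = 25 —(−1)→ 24
24 —HB5→ 4·5 + 4 —bump→ 4·6 + 4 = 28 —(−1)→ 27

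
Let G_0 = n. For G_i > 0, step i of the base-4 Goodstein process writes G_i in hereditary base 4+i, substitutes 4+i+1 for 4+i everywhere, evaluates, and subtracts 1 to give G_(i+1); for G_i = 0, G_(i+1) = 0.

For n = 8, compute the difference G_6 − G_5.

0

(0) 8|_4 = 2·4 ↦ 2·5|_5 = 10 ⇒ 9
(1) 9|_5 = 5 + 4 ↦ 6 + 4|_6 = 10 ⇒ 9
(2) 9|_6 = 6 + 3 ↦ 7 + 3|_7 = 10 ⇒ 9
(3) 9|_7 = 7 + 2 ↦ 8 + 2|_8 = 10 ⇒ 9
(4) 9|_8 = 8 + 1 ↦ 9 + 1|_9 = 10 ⇒ 9
(5) 9|_9 = 9 ↦ 10|_10 = 10 ⇒ 9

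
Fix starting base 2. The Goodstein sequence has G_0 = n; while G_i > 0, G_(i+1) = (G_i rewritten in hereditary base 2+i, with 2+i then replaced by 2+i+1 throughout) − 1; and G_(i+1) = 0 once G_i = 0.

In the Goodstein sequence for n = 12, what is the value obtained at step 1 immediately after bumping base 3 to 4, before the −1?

1066

base 2: 12 = 2^(2 + 1) + 2^2; at 3: 3^(3 + 1) + 3^3 = 108; next = 107
base 3: 107 = 3^(3 + 1) + 2·3^2 + 2·3 + 2; at 4: 4^(4 + 1) + 2·4^2 + 2·4 + 2 = 1066; next = 1065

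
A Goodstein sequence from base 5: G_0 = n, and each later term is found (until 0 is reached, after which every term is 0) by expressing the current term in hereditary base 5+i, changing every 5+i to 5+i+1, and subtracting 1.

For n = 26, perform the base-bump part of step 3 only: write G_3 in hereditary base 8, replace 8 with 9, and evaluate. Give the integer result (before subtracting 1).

59

G_0=26  [base 5] 5^2 + 1  →[5↦6]→  6^2 + 1 = 37  −1 ⇒ G_1=36
G_1=36  [base 6] 6^2  →[6↦7]→  7^2 = 49  −1 ⇒ G_2=48
G_2=48  [base 7] 6·7 + 6  →[7↦8]→  6·8 + 6 = 54  −1 ⇒ G_3=53
G_3=53  [base 8] 6·8 + 5  →[8↦9]→  6·9 + 5 = 59  −1 ⇒ G_4=58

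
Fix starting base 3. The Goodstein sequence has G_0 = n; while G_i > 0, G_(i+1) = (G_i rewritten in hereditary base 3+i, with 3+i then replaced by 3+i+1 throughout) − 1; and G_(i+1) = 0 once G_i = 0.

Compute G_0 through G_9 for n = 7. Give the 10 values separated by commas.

7, 8, 9, 9, 9, 9, 9, 9, 8, 7

G_0=7  [base 3] 2·3 + 1  →[3↦4]→  2·4 + 1 = 9  −1 ⇒ G_1=8
G_1=8  [base 4] 2·4  →[4↦5]→  2·5 = 10  −1 ⇒ G_2=9
G_2=9  [base 5] 5 + 4  →[5↦6]→  6 + 4 = 10  −1 ⇒ G_3=9
G_3=9  [base 6] 6 + 3  →[6↦7]→  7 + 3 = 10  −1 ⇒ G_4=9
G_4=9  [base 7] 7 + 2  →[7↦8]→  8 + 2 = 10  −1 ⇒ G_5=9
G_5=9  [base 8] 8 + 1  →[8↦9]→  9 + 1 = 10  −1 ⇒ G_6=9
G_6=9  [base 9] 9  →[9↦10]→  10 = 10  −1 ⇒ G_7=9
G_7=9  [base 10] 9  →[10↦11]→  9 = 9  −1 ⇒ G_8=8
G_8=8  [base 11] 8  →[11↦12]→  8 = 8  −1 ⇒ G_9=7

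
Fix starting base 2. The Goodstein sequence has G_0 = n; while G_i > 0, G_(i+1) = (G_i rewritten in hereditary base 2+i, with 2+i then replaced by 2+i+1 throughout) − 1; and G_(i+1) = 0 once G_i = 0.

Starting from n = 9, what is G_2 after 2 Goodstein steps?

step 0: 9 = 2^(2 + 1) + 1; sub 3 for 2: 3^(3 + 1) + 1; = 82; G_1 = 82−1 = 81
step 1: 81 = 3^(3 + 1); sub 4 for 3: 4^(4 + 1); = 1024; G_2 = 1024−1 = 1023
step 2: 1023 = 3·4^4 + 3·4^3 + 3·4^2 + 3·4 + 3; sub 5 for 4: 3·5^5 + 3·5^3 + 3·5^2 + 3·5 + 3; = 9843; G_3 = 9843−1 = 9842

1023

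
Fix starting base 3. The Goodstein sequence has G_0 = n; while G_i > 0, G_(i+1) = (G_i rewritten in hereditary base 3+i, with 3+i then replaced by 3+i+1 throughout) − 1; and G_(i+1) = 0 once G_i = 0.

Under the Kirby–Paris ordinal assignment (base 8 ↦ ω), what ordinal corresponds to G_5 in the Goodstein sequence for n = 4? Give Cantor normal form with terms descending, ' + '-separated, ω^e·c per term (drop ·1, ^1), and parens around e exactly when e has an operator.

i=0: 4 = 3 + 1 (b=3); 3→4: 4 + 1 = 5; 5−1 = 4
i=1: 4 = 4 (b=4); 4→5: 5 = 5; 5−1 = 4
i=2: 4 = 4 (b=5); 5→6: 4 = 4; 4−1 = 3
i=3: 3 = 3 (b=6); 6→7: 3 = 3; 3−1 = 2
i=4: 2 = 2 (b=7); 7→8: 2 = 2; 2−1 = 1

1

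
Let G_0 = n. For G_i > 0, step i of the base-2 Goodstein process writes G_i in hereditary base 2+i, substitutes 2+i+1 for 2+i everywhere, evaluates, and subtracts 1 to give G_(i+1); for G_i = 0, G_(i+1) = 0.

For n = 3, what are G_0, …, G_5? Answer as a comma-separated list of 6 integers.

i=0: 3 = 2 + 1 (b=2); 2→3: 3 + 1 = 4; 4−1 = 3
i=1: 3 = 3 (b=3); 3→4: 4 = 4; 4−1 = 3
i=2: 3 = 3 (b=4); 4→5: 3 = 3; 3−1 = 2
i=3: 2 = 2 (b=5); 5→6: 2 = 2; 2−1 = 1
i=4: 1 = 1 (b=6); 6→7: 1 = 1; 1−1 = 0

3, 3, 3, 2, 1, 0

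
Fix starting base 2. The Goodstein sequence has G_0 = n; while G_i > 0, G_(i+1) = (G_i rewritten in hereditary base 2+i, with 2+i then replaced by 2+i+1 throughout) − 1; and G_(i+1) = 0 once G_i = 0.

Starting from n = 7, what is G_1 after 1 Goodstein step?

(0) 7|_2 = 2^2 + 2 + 1 ↦ 3^3 + 3 + 1|_3 = 31 ⇒ 30
(1) 30|_3 = 3^3 + 3 ↦ 4^4 + 4|_4 = 260 ⇒ 259

30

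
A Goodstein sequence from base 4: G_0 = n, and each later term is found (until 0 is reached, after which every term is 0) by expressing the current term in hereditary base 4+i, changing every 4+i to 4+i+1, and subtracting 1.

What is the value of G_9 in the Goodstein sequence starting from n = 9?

10

9 —HB4→ 2·4 + 1 —bump→ 2·5 + 1 = 11 —(−1)→ 10
10 —HB5→ 2·5 —bump→ 2·6 = 12 —(−1)→ 11
11 —HB6→ 6 + 5 —bump→ 7 + 5 = 12 —(−1)→ 11
11 —HB7→ 7 + 4 —bump→ 8 + 4 = 12 —(−1)→ 11
11 —HB8→ 8 + 3 —bump→ 9 + 3 = 12 —(−1)→ 11
11 —HB9→ 9 + 2 —bump→ 10 + 2 = 12 —(−1)→ 11
11 —HB10→ 10 + 1 —bump→ 11 + 1 = 12 —(−1)→ 11
11 —HB11→ 11 —bump→ 12 = 12 —(−1)→ 11
11 —HB12→ 11 —bump→ 11 = 11 —(−1)→ 10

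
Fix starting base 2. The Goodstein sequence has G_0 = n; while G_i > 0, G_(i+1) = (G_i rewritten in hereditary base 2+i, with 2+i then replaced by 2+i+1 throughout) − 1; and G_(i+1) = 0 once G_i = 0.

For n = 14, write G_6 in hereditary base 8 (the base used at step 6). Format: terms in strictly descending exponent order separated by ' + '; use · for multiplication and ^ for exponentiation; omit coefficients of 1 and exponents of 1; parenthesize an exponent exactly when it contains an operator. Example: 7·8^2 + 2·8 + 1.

14 —HB2→ 2^(2 + 1) + 2^2 + 2 —bump→ 3^(3 + 1) + 3^3 + 3 = 111 —(−1)→ 110
110 —HB3→ 3^(3 + 1) + 3^3 + 2 —bump→ 4^(4 + 1) + 4^4 + 2 = 1282 —(−1)→ 1281
1281 —HB4→ 4^(4 + 1) + 4^4 + 1 —bump→ 5^(5 + 1) + 5^5 + 1 = 18751 —(−1)→ 18750
18750 —HB5→ 5^(5 + 1) + 5^5 —bump→ 6^(6 + 1) + 6^6 = 326592 —(−1)→ 326591
326591 —HB6→ 6^(6 + 1) + 5·6^5 + 5·6^4 + 5·6^3 + 5·6^2 + 5·6 + 5 —bump→ 7^(7 + 1) + 5·7^5 + 5·7^4 + 5·7^3 + 5·7^2 + 5·7 + 5 = 5862841 —(−1)→ 5862840
5862840 —HB7→ 7^(7 + 1) + 5·7^5 + 5·7^4 + 5·7^3 + 5·7^2 + 5·7 + 4 —bump→ 8^(8 + 1) + 5·8^5 + 5·8^4 + 5·8^3 + 5·8^2 + 5·8 + 4 = 134404972 —(−1)→ 134404971

8^(8 + 1) + 5·8^5 + 5·8^4 + 5·8^3 + 5·8^2 + 5·8 + 3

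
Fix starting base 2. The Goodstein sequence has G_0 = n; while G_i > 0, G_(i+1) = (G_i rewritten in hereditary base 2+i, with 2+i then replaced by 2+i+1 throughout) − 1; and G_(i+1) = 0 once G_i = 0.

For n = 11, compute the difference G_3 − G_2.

[0] 11 ≡ 2^(2 + 1) + 2 + 1 (base 2). Lift 3: 85. −1: 84.
[1] 84 ≡ 3^(3 + 1) + 3 (base 3). Lift 4: 1028. −1: 1027.
[2] 1027 ≡ 4^(4 + 1) + 3 (base 4). Lift 5: 15628. −1: 15627.

14600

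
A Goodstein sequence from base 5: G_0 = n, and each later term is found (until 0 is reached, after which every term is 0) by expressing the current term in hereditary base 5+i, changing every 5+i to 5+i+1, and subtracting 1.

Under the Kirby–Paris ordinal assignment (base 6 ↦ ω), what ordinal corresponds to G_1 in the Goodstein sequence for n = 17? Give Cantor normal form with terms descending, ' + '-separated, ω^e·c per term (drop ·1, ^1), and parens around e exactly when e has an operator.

[0] 17 ≡ 3·5 + 2 (base 5). Lift 6: 20. −1: 19.
[1] 19 ≡ 3·6 + 1 (base 6). Lift 7: 22. −1: 21.

ω·3 + 1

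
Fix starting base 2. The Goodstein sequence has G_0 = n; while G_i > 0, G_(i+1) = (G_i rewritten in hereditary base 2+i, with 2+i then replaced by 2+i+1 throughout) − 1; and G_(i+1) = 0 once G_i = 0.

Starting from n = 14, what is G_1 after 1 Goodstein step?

14 —HB2→ 2^(2 + 1) + 2^2 + 2 —bump→ 3^(3 + 1) + 3^3 + 3 = 111 —(−1)→ 110
110 —HB3→ 3^(3 + 1) + 3^3 + 2 —bump→ 4^(4 + 1) + 4^4 + 2 = 1282 —(−1)→ 1281

110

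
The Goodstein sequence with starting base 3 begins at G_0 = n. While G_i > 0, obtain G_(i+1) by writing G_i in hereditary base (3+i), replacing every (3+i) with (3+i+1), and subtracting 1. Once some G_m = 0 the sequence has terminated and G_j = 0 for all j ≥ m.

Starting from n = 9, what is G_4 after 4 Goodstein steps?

step 0: 9 = 3^2; sub 4 for 3: 4^2; = 16; G_1 = 16−1 = 15
step 1: 15 = 3·4 + 3; sub 5 for 4: 3·5 + 3; = 18; G_2 = 18−1 = 17
step 2: 17 = 3·5 + 2; sub 6 for 5: 3·6 + 2; = 20; G_3 = 20−1 = 19
step 3: 19 = 3·6 + 1; sub 7 for 6: 3·7 + 1; = 22; G_4 = 22−1 = 21
step 4: 21 = 3·7; sub 8 for 7: 3·8; = 24; G_5 = 24−1 = 23

21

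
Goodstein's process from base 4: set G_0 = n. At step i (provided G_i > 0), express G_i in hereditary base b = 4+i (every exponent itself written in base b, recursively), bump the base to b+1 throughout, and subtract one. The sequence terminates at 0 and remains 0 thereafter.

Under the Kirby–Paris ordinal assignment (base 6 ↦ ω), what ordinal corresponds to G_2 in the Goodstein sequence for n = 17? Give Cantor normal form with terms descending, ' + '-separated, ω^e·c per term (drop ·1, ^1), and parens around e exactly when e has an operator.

ω·5 + 5

17 —HB4→ 4^2 + 1 —bump→ 5^2 + 1 = 26 —(−1)→ 25
25 —HB5→ 5^2 —bump→ 6^2 = 36 —(−1)→ 35
35 —HB6→ 5·6 + 5 —bump→ 5·7 + 5 = 40 —(−1)→ 39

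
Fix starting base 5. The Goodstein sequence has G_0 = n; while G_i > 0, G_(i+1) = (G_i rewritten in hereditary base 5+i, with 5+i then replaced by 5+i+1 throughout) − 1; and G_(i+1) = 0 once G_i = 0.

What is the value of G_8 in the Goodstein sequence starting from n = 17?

28

17 —HB5→ 3·5 + 2 —bump→ 3·6 + 2 = 20 —(−1)→ 19
19 —HB6→ 3·6 + 1 —bump→ 3·7 + 1 = 22 —(−1)→ 21
21 —HB7→ 3·7 —bump→ 3·8 = 24 —(−1)→ 23
23 —HB8→ 2·8 + 7 —bump→ 2·9 + 7 = 25 —(−1)→ 24
24 —HB9→ 2·9 + 6 —bump→ 2·10 + 6 = 26 —(−1)→ 25
25 —HB10→ 2·10 + 5 —bump→ 2·11 + 5 = 27 —(−1)→ 26
26 —HB11→ 2·11 + 4 —bump→ 2·12 + 4 = 28 —(−1)→ 27
27 —HB12→ 2·12 + 3 —bump→ 2·13 + 3 = 29 —(−1)→ 28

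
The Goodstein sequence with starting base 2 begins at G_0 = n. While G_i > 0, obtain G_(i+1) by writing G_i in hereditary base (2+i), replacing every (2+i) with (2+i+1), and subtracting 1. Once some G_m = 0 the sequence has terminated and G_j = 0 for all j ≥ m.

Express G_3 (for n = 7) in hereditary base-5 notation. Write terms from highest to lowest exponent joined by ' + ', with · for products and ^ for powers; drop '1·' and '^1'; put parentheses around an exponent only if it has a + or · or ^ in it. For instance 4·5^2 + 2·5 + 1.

step 0: 7 = 2^2 + 2 + 1; sub 3 for 2: 3^3 + 3 + 1; = 31; G_1 = 31−1 = 30
step 1: 30 = 3^3 + 3; sub 4 for 3: 4^4 + 4; = 260; G_2 = 260−1 = 259
step 2: 259 = 4^4 + 3; sub 5 for 4: 5^5 + 3; = 3128; G_3 = 3128−1 = 3127
step 3: 3127 = 5^5 + 2; sub 6 for 5: 6^6 + 2; = 46658; G_4 = 46658−1 = 46657

5^5 + 2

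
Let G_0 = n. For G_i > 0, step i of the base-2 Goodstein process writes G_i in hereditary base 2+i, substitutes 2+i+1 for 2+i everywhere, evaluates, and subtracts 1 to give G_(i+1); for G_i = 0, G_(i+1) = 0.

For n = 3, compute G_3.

2

base 2: 3 = 2 + 1; at 3: 3 + 1 = 4; next = 3
base 3: 3 = 3; at 4: 4 = 4; next = 3
base 4: 3 = 3; at 5: 3 = 3; next = 2
base 5: 2 = 2; at 6: 2 = 2; next = 1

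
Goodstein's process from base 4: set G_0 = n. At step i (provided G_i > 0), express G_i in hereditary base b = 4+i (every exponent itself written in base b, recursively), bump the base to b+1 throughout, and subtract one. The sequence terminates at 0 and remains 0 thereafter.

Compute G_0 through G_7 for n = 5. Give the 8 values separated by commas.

step 0: 5 = 4 + 1; sub 5 for 4: 5 + 1; = 6; G_1 = 6−1 = 5
step 1: 5 = 5; sub 6 for 5: 6; = 6; G_2 = 6−1 = 5
step 2: 5 = 5; sub 7 for 6: 5; = 5; G_3 = 5−1 = 4
step 3: 4 = 4; sub 8 for 7: 4; = 4; G_4 = 4−1 = 3
step 4: 3 = 3; sub 9 for 8: 3; = 3; G_5 = 3−1 = 2
step 5: 2 = 2; sub 10 for 9: 2; = 2; G_6 = 2−1 = 1
step 6: 1 = 1; sub 11 for 10: 1; = 1; G_7 = 1−1 = 0

5, 5, 5, 4, 3, 2, 1, 0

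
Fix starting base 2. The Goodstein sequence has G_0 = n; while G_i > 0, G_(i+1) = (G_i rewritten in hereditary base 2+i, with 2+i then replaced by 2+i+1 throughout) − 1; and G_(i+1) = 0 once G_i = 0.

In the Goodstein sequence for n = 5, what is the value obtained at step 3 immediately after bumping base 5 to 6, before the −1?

776

5 —HB2→ 2^2 + 1 —bump→ 3^3 + 1 = 28 —(−1)→ 27
27 —HB3→ 3^3 —bump→ 4^4 = 256 —(−1)→ 255
255 —HB4→ 3·4^3 + 3·4^2 + 3·4 + 3 —bump→ 3·5^3 + 3·5^2 + 3·5 + 3 = 468 —(−1)→ 467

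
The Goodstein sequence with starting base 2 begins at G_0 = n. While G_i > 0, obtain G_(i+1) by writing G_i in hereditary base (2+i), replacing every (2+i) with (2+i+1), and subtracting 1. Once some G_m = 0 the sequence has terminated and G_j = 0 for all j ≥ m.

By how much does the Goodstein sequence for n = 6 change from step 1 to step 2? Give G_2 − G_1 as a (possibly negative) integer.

228

step 0: 6 = 2^2 + 2; sub 3 for 2: 3^3 + 3; = 30; G_1 = 30−1 = 29
step 1: 29 = 3^3 + 2; sub 4 for 3: 4^4 + 2; = 258; G_2 = 258−1 = 257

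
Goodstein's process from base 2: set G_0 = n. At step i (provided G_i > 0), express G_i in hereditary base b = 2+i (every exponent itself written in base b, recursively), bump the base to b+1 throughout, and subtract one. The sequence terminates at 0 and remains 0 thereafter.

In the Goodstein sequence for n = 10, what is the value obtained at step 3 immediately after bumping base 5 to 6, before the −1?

279936

(0) 10|_2 = 2^(2 + 1) + 2 ↦ 3^(3 + 1) + 3|_3 = 84 ⇒ 83
(1) 83|_3 = 3^(3 + 1) + 2 ↦ 4^(4 + 1) + 2|_4 = 1026 ⇒ 1025
(2) 1025|_4 = 4^(4 + 1) + 1 ↦ 5^(5 + 1) + 1|_5 = 15626 ⇒ 15625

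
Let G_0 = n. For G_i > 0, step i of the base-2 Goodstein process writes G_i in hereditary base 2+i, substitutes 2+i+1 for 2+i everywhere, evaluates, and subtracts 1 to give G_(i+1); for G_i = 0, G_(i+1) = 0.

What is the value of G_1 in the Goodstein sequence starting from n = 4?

(0) 4|_2 = 2^2 ↦ 3^3|_3 = 27 ⇒ 26
(1) 26|_3 = 2·3^2 + 2·3 + 2 ↦ 2·4^2 + 2·4 + 2|_4 = 42 ⇒ 41

26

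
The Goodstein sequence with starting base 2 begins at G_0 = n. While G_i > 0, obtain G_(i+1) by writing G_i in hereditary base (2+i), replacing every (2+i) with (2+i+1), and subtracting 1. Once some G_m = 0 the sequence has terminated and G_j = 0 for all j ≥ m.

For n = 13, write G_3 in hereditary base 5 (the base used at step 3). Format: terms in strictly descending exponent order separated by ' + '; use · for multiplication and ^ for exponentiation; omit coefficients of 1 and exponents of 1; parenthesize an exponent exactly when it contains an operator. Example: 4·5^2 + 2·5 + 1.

step 0: 13 = 2^(2 + 1) + 2^2 + 1; sub 3 for 2: 3^(3 + 1) + 3^3 + 1; = 109; G_1 = 109−1 = 108
step 1: 108 = 3^(3 + 1) + 3^3; sub 4 for 3: 4^(4 + 1) + 4^4; = 1280; G_2 = 1280−1 = 1279
step 2: 1279 = 4^(4 + 1) + 3·4^3 + 3·4^2 + 3·4 + 3; sub 5 for 4: 5^(5 + 1) + 3·5^3 + 3·5^2 + 3·5 + 3; = 16093; G_3 = 16093−1 = 16092

5^(5 + 1) + 3·5^3 + 3·5^2 + 3·5 + 2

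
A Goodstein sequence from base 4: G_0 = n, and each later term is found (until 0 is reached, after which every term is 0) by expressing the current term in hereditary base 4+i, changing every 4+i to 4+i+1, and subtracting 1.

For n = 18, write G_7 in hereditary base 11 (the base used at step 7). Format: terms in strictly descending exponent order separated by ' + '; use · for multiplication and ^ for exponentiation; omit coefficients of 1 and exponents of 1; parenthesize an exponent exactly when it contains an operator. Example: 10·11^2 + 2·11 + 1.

base 4: 18 = 4^2 + 2; at 5: 5^2 + 2 = 27; next = 26
base 5: 26 = 5^2 + 1; at 6: 6^2 + 1 = 37; next = 36
base 6: 36 = 6^2; at 7: 7^2 = 49; next = 48
base 7: 48 = 6·7 + 6; at 8: 6·8 + 6 = 54; next = 53
base 8: 53 = 6·8 + 5; at 9: 6·9 + 5 = 59; next = 58
base 9: 58 = 6·9 + 4; at 10: 6·10 + 4 = 64; next = 63
base 10: 63 = 6·10 + 3; at 11: 6·11 + 3 = 69; next = 68

6·11 + 2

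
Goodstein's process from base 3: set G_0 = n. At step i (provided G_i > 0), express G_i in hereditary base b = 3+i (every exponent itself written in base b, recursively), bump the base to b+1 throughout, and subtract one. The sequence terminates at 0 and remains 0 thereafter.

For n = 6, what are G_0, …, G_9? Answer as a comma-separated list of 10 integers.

6, 7, 7, 7, 7, 7, 6, 5, 4, 3

(0) 6|_3 = 2·3 ↦ 2·4|_4 = 8 ⇒ 7
(1) 7|_4 = 4 + 3 ↦ 5 + 3|_5 = 8 ⇒ 7
(2) 7|_5 = 5 + 2 ↦ 6 + 2|_6 = 8 ⇒ 7
(3) 7|_6 = 6 + 1 ↦ 7 + 1|_7 = 8 ⇒ 7
(4) 7|_7 = 7 ↦ 8|_8 = 8 ⇒ 7
(5) 7|_8 = 7 ↦ 7|_9 = 7 ⇒ 6
(6) 6|_9 = 6 ↦ 6|_10 = 6 ⇒ 5
(7) 5|_10 = 5 ↦ 5|_11 = 5 ⇒ 4
(8) 4|_11 = 4 ↦ 4|_12 = 4 ⇒ 3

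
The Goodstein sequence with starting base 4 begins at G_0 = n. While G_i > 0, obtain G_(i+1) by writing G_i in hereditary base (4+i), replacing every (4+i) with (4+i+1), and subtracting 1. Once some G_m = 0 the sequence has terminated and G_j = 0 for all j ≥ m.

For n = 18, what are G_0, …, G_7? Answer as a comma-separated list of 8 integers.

[0] 18 ≡ 4^2 + 2 (base 4). Lift 5: 27. −1: 26.
[1] 26 ≡ 5^2 + 1 (base 5). Lift 6: 37. −1: 36.
[2] 36 ≡ 6^2 (base 6). Lift 7: 49. −1: 48.
[3] 48 ≡ 6·7 + 6 (base 7). Lift 8: 54. −1: 53.
[4] 53 ≡ 6·8 + 5 (base 8). Lift 9: 59. −1: 58.
[5] 58 ≡ 6·9 + 4 (base 9). Lift 10: 64. −1: 63.
[6] 63 ≡ 6·10 + 3 (base 10). Lift 11: 69. −1: 68.

18, 26, 36, 48, 53, 58, 63, 68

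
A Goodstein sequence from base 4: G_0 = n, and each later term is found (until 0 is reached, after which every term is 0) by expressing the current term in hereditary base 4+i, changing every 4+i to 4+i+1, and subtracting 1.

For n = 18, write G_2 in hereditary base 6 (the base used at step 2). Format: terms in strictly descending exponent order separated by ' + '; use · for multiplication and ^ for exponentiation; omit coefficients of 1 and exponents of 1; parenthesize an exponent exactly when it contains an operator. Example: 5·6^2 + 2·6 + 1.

step 0: 18 = 4^2 + 2; sub 5 for 4: 5^2 + 2; = 27; G_1 = 27−1 = 26
step 1: 26 = 5^2 + 1; sub 6 for 5: 6^2 + 1; = 37; G_2 = 37−1 = 36

6^2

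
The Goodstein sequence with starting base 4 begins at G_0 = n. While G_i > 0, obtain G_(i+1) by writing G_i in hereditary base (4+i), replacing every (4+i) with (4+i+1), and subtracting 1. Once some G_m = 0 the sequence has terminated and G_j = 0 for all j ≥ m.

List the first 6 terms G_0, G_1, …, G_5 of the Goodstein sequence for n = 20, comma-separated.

20, 29, 39, 51, 65, 81

20 —HB4→ 4^2 + 4 —bump→ 5^2 + 5 = 30 —(−1)→ 29
29 —HB5→ 5^2 + 4 —bump→ 6^2 + 4 = 40 —(−1)→ 39
39 —HB6→ 6^2 + 3 —bump→ 7^2 + 3 = 52 —(−1)→ 51
51 —HB7→ 7^2 + 2 —bump→ 8^2 + 2 = 66 —(−1)→ 65
65 —HB8→ 8^2 + 1 —bump→ 9^2 + 1 = 82 —(−1)→ 81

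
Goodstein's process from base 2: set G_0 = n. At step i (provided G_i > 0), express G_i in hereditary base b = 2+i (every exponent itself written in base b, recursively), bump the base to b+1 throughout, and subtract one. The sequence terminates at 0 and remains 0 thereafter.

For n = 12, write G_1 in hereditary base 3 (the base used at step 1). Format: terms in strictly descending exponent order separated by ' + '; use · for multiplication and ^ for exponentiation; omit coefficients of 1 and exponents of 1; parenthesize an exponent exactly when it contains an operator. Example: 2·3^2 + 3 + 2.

G_0 = 12. HB_2(12) = 2^(2 + 1) + 2^2. Bump = 108. G_1 = 107.
G_1 = 107. HB_3(107) = 3^(3 + 1) + 2·3^2 + 2·3 + 2. Bump = 1066. G_2 = 1065.

3^(3 + 1) + 2·3^2 + 2·3 + 2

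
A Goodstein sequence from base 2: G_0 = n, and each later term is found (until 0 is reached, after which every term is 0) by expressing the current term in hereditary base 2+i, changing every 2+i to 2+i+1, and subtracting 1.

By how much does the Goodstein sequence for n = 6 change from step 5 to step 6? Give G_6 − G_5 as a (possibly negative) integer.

G_0 = 6. HB_2(6) = 2^2 + 2. Bump = 30. G_1 = 29.
G_1 = 29. HB_3(29) = 3^3 + 2. Bump = 258. G_2 = 257.
G_2 = 257. HB_4(257) = 4^4 + 1. Bump = 3126. G_3 = 3125.
G_3 = 3125. HB_5(3125) = 5^5. Bump = 46656. G_4 = 46655.
G_4 = 46655. HB_6(46655) = 5·6^5 + 5·6^4 + 5·6^3 + 5·6^2 + 5·6 + 5. Bump = 98040. G_5 = 98039.
G_5 = 98039. HB_7(98039) = 5·7^5 + 5·7^4 + 5·7^3 + 5·7^2 + 5·7 + 4. Bump = 187244. G_6 = 187243.

89204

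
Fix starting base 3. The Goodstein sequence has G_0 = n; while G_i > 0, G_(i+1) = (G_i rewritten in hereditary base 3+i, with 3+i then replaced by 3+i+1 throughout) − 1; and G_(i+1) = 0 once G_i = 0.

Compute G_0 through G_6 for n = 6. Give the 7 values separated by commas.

6, 7, 7, 7, 7, 7, 6

6 —HB3→ 2·3 —bump→ 2·4 = 8 —(−1)→ 7
7 —HB4→ 4 + 3 —bump→ 5 + 3 = 8 —(−1)→ 7
7 —HB5→ 5 + 2 —bump→ 6 + 2 = 8 —(−1)→ 7
7 —HB6→ 6 + 1 —bump→ 7 + 1 = 8 —(−1)→ 7
7 —HB7→ 7 —bump→ 8 = 8 —(−1)→ 7
7 —HB8→ 7 —bump→ 7 = 7 —(−1)→ 6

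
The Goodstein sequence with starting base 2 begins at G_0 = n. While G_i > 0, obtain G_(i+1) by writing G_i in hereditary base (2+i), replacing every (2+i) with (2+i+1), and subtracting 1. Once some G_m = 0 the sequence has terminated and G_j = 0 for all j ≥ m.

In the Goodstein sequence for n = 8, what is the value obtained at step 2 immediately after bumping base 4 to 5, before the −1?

[0] 8 ≡ 2^(2 + 1) (base 2). Lift 3: 81. −1: 80.
[1] 80 ≡ 2·3^3 + 2·3^2 + 2·3 + 2 (base 3). Lift 4: 554. −1: 553.
[2] 553 ≡ 2·4^4 + 2·4^2 + 2·4 + 1 (base 4). Lift 5: 6311. −1: 6310.

6311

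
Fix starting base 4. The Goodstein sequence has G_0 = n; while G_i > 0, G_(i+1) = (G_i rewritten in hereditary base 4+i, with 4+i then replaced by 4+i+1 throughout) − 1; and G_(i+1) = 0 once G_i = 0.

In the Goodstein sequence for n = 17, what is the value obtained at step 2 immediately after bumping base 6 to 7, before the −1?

(0) 17|_4 = 4^2 + 1 ↦ 5^2 + 1|_5 = 26 ⇒ 25
(1) 25|_5 = 5^2 ↦ 6^2|_6 = 36 ⇒ 35

40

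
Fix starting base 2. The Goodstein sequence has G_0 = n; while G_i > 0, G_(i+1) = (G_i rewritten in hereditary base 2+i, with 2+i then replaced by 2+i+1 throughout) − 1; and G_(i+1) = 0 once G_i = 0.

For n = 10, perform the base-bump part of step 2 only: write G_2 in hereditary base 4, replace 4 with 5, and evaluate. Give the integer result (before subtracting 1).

G_0 = 10. HB_2(10) = 2^(2 + 1) + 2. Bump = 84. G_1 = 83.
G_1 = 83. HB_3(83) = 3^(3 + 1) + 2. Bump = 1026. G_2 = 1025.
G_2 = 1025. HB_4(1025) = 4^(4 + 1) + 1. Bump = 15626. G_3 = 15625.

15626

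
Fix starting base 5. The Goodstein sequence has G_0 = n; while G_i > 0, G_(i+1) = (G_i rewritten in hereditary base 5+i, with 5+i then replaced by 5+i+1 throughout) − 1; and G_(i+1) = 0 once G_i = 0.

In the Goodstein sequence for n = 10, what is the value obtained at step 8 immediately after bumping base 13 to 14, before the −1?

G_0 = 10. HB_5(10) = 2·5. Bump = 12. G_1 = 11.
G_1 = 11. HB_6(11) = 6 + 5. Bump = 12. G_2 = 11.
G_2 = 11. HB_7(11) = 7 + 4. Bump = 12. G_3 = 11.
G_3 = 11. HB_8(11) = 8 + 3. Bump = 12. G_4 = 11.
G_4 = 11. HB_9(11) = 9 + 2. Bump = 12. G_5 = 11.
G_5 = 11. HB_10(11) = 10 + 1. Bump = 12. G_6 = 11.
G_6 = 11. HB_11(11) = 11. Bump = 12. G_7 = 11.
G_7 = 11. HB_12(11) = 11. Bump = 11. G_8 = 10.
G_8 = 10. HB_13(10) = 10. Bump = 10. G_9 = 9.

10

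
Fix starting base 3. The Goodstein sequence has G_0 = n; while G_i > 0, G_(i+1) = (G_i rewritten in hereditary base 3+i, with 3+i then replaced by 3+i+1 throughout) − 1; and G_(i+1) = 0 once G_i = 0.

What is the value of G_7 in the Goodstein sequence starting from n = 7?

9

base 3: 7 = 2·3 + 1; at 4: 2·4 + 1 = 9; next = 8
base 4: 8 = 2·4; at 5: 2·5 = 10; next = 9
base 5: 9 = 5 + 4; at 6: 6 + 4 = 10; next = 9
base 6: 9 = 6 + 3; at 7: 7 + 3 = 10; next = 9
base 7: 9 = 7 + 2; at 8: 8 + 2 = 10; next = 9
base 8: 9 = 8 + 1; at 9: 9 + 1 = 10; next = 9
base 9: 9 = 9; at 10: 10 = 10; next = 9
base 10: 9 = 9; at 11: 9 = 9; next = 8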